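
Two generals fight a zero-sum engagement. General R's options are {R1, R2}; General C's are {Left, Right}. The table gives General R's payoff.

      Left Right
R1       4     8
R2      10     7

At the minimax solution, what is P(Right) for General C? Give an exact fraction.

6/7

Row minima: R1 → 4, R2 → 7; maximin = 7.
Column maxima: Left → 10, Right → 8; minimax = 8.
7 ≠ 8, so there is no saddle point; optimal play is mixed.
Let General R play R1 with probability p. Expected payoff against Left: 4p + 10(1−p) = −6p + 10; against Right: 8p + 7(1−p) = p + 7.
Setting these equal: −6p + 10 = p + 7 ⇒ −7p = -3 ⇒ p = 3/7, and the value is (-6)·(3/7) + 10 = 52/7.
For General C: with q = P(Left), equating R1's and R2's payoffs gives −4q + 8 = 3q + 7 ⇒ q = 1/7.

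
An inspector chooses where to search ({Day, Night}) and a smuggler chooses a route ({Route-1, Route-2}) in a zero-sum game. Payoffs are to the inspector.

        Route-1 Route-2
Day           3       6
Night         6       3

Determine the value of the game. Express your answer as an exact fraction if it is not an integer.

Row minima: Day → 3, Night → 3; maximin = 3.
Column maxima: Route-1 → 6, Route-2 → 6; minimax = 6.
3 ≠ 6, so there is no saddle point; optimal play is mixed.
Let the inspector play Day with probability p. Expected payoff against Route-1: 3p + 6(1−p) = −3p + 6; against Route-2: 6p + 3(1−p) = 3p + 3.
Setting these equal: −3p + 6 = 3p + 3 ⇒ −6p = -3 ⇒ p = 1/2, and the value is (-3)·(1/2) + 6 = 9/2.
For the smuggler: with q = P(Route-1), equating Day's and Night's payoffs gives −3q + 6 = 3q + 3 ⇒ q = 1/2.

9/2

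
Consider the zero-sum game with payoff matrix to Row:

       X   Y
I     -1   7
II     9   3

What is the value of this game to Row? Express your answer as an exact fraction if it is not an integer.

Row minima: I → -1, II → 3; maximin = 3.
Column maxima: X → 9, Y → 7; minimax = 7.
3 ≠ 7, so there is no saddle point; optimal play is mixed.
Let Row play I with probability p. Expected payoff against X: (-1)p + 9(1−p) = −10p + 9; against Y: 7p + 3(1−p) = 4p + 3.
Setting these equal: −10p + 9 = 4p + 3 ⇒ −14p = -6 ⇒ p = 3/7, and the value is (-10)·(3/7) + 9 = 33/7.
For Column: with q = P(X), equating I's and II's payoffs gives −8q + 7 = 6q + 3 ⇒ q = 2/7.

33/7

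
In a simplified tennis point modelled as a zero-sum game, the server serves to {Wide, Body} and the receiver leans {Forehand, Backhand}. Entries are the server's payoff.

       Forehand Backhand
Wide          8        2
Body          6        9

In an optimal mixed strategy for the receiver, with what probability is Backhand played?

2/9

Row minima: Wide → 2, Body → 6; maximin = 6.
Column maxima: Forehand → 8, Backhand → 9; minimax = 8.
6 ≠ 8, so there is no saddle point; optimal play is mixed.
Let the server play Wide with probability p. Expected payoff against Forehand: 8p + 6(1−p) = 2p + 6; against Backhand: 2p + 9(1−p) = −7p + 9.
Setting these equal: 2p + 6 = −7p + 9 ⇒ 9p = 3 ⇒ p = 1/3, and the value is (2)·(1/3) + 6 = 20/3.
For the receiver: with q = P(Forehand), equating Wide's and Body's payoffs gives 6q + 2 = −3q + 9 ⇒ q = 7/9.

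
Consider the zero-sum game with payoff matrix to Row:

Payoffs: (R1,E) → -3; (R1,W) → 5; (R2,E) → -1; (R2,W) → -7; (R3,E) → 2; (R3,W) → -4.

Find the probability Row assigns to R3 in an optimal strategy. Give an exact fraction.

Row minima: R1 → -3, R2 → -7, R3 → -4; maximin = -3.
Column maxima: E → 2, W → 5; minimax = 2.
-3 ≠ 2, so there is no saddle point; optimal play is mixed.
R2 is strictly dominated by R3, so Row never plays it.
On the remaining 2×2 (R1, R3 vs E, W):
Let Row play R1 with probability p. Expected payoff against E: (-3)p + 2(1−p) = −5p + 2; against W: 5p + (-4)(1−p) = 9p − 4.
Setting these equal: −5p + 2 = 9p − 4 ⇒ −14p = -6 ⇒ p = 3/7, and the value is (-5)·(3/7) + 2 = -1/7.
For Column: with q = P(E), equating R1's and R3's payoffs gives −8q + 5 = 6q − 4 ⇒ q = 9/14.

4/7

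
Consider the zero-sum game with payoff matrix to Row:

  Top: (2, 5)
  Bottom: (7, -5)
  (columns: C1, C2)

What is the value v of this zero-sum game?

3

Row minima: Top → 2, Bottom → -5; maximin = 2.
Column maxima: C1 → 7, C2 → 5; minimax = 5.
2 ≠ 5, so there is no saddle point; optimal play is mixed.
Let Row play Top with probability p. Expected payoff against C1: 2p + 7(1−p) = −5p + 7; against C2: 5p + (-5)(1−p) = 10p − 5.
Setting these equal: −5p + 7 = 10p − 5 ⇒ −15p = -12 ⇒ p = 4/5, and the value is (-5)·(4/5) + 7 = 3.
For Column: with q = P(C1), equating Top's and Bottom's payoffs gives −3q + 5 = 12q − 5 ⇒ q = 2/3.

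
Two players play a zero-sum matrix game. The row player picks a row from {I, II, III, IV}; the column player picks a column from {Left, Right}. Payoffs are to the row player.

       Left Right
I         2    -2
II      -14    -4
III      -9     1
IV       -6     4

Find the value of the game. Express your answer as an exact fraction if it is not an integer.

-2/7

Row minima: I → -2, II → -14, III → -9, IV → -6; maximin = -2.
Column maxima: Left → 2, Right → 4; minimax = 2.
-2 ≠ 2, so there is no saddle point; optimal play is mixed.
II is strictly dominated by I, so the row player never plays it.
III is strictly dominated by IV, so the row player never plays it.
On the remaining 2×2 (I, IV vs Left, Right):
Let the row player play I with probability p. Expected payoff against Left: 2p + (-6)(1−p) = 8p − 6; against Right: (-2)p + 4(1−p) = −6p + 4.
Setting these equal: 8p − 6 = −6p + 4 ⇒ 14p = 10 ⇒ p = 5/7, and the value is (8)·(5/7) − 6 = -2/7.
For the column player: with q = P(Left), equating I's and IV's payoffs gives 4q − 2 = −10q + 4 ⇒ q = 3/7.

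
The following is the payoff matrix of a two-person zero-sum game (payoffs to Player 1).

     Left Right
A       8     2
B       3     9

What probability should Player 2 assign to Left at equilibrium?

7/12

Row minima: A → 2, B → 3; maximin = 3.
Column maxima: Left → 8, Right → 9; minimax = 8.
3 ≠ 8, so there is no saddle point; optimal play is mixed.
Let Player 1 play A with probability p. Expected payoff against Left: 8p + 3(1−p) = 5p + 3; against Right: 2p + 9(1−p) = −7p + 9.
Setting these equal: 5p + 3 = −7p + 9 ⇒ 12p = 6 ⇒ p = 1/2, and the value is (5)·(1/2) + 3 = 11/2.
For Player 2: with q = P(Left), equating A's and B's payoffs gives 6q + 2 = −6q + 9 ⇒ q = 7/12.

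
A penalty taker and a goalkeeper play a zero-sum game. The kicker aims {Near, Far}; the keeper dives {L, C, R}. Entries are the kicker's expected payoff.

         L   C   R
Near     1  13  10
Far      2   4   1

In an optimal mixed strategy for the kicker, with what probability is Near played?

Row minima: Near → 1, Far → 1; maximin = 1.
Column maxima: L → 2, C → 13, R → 10; minimax = 2.
1 ≠ 2, so there is no saddle point; optimal play is mixed.
C is strictly dominated by L (it gives the kicker strictly more in every row), so the keeper never plays it.
On the remaining 2×2 (Near, Far vs L, R):
Let the kicker play Near with probability p. Expected payoff against L: 1p + 2(1−p) = −p + 2; against R: 10p + 1(1−p) = 9p + 1.
Setting these equal: −p + 2 = 9p + 1 ⇒ −10p = -1 ⇒ p = 1/10, and the value is (-1)·(1/10) + 2 = 19/10.
For the keeper: with q = P(L), equating Near's and Far's payoffs gives −9q + 10 = q + 1 ⇒ q = 9/10.

1/10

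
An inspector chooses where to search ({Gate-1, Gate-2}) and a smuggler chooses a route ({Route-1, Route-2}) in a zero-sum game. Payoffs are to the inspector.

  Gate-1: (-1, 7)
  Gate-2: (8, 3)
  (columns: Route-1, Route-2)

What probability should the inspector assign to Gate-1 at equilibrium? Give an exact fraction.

Row minima: Gate-1 → -1, Gate-2 → 3; maximin = 3.
Column maxima: Route-1 → 8, Route-2 → 7; minimax = 7.
3 ≠ 7, so there is no saddle point; optimal play is mixed.
Let the inspector play Gate-1 with probability p. Expected payoff against Route-1: (-1)p + 8(1−p) = −9p + 8; against Route-2: 7p + 3(1−p) = 4p + 3.
Setting these equal: −9p + 8 = 4p + 3 ⇒ −13p = -5 ⇒ p = 5/13, and the value is (-9)·(5/13) + 8 = 59/13.
For the smuggler: with q = P(Route-1), equating Gate-1's and Gate-2's payoffs gives −8q + 7 = 5q + 3 ⇒ q = 4/13.

5/13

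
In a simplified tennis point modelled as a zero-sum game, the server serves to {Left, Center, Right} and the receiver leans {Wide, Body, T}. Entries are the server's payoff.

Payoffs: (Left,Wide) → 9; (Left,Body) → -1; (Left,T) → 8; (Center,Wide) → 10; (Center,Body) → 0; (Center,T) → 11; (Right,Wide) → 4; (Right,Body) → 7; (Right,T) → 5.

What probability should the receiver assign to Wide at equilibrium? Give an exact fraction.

Row minima: Left → -1, Center → 0, Right → 4; maximin = 4.
Column maxima: Wide → 10, Body → 7, T → 11; minimax = 7.
4 ≠ 7, so there is no saddle point; optimal play is mixed.
Left is strictly dominated by Center, so the server never plays it.
With Left eliminated, T is strictly dominated by Wide (it gives the server strictly more in every remaining row), so the receiver never plays it.
On the remaining 2×2 (Center, Right vs Wide, Body):
Let the server play Center with probability p. Expected payoff against Wide: 10p + 4(1−p) = 6p + 4; against Body: 0p + 7(1−p) = −7p + 7.
Setting these equal: 6p + 4 = −7p + 7 ⇒ 13p = 3 ⇒ p = 3/13, and the value is (6)·(3/13) + 4 = 70/13.
For the receiver: with q = P(Wide), equating Center's and Right's payoffs gives 10q = −3q + 7 ⇒ q = 7/13.

7/13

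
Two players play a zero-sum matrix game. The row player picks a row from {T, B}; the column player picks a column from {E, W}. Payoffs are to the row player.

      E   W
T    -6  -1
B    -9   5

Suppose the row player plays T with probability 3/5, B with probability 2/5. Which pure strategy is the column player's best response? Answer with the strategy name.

E

If the column player plays E, the row player's expected payoff is (3/5)·(-6) + (2/5)·(-9) = -36/5.
If the column player plays W, the row player's expected payoff is (3/5)·(-1) + (2/5)·5 = 7/5.
The column player minimizes the row player's payoff; the smallest is -36/5, so the best response is E.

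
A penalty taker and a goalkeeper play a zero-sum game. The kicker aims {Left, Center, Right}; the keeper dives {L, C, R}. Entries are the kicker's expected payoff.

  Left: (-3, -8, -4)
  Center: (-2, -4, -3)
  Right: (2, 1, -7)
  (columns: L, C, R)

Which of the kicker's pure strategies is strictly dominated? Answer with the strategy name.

Center gives a strictly higher payoff than Left against every column: -2 > -3, -4 > -8, -3 > -4.
So Left is strictly dominated and the kicker never plays it.

Left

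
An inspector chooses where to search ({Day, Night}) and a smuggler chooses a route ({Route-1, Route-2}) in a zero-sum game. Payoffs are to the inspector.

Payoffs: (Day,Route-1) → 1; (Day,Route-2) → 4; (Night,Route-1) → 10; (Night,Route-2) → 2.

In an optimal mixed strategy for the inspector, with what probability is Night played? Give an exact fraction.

3/11

Row minima: Day → 1, Night → 2; maximin = 2.
Column maxima: Route-1 → 10, Route-2 → 4; minimax = 4.
2 ≠ 4, so there is no saddle point; optimal play is mixed.
Let the inspector play Day with probability p. Expected payoff against Route-1: 1p + 10(1−p) = −9p + 10; against Route-2: 4p + 2(1−p) = 2p + 2.
Setting these equal: −9p + 10 = 2p + 2 ⇒ −11p = -8 ⇒ p = 8/11, and the value is (-9)·(8/11) + 10 = 38/11.
For the smuggler: with q = P(Route-1), equating Day's and Night's payoffs gives −3q + 4 = 8q + 2 ⇒ q = 2/11.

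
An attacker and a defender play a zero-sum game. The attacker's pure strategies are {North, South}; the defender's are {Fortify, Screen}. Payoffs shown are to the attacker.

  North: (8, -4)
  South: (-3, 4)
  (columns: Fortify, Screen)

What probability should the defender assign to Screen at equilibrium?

Row minima: North → -4, South → -3; maximin = -3.
Column maxima: Fortify → 8, Screen → 4; minimax = 4.
-3 ≠ 4, so there is no saddle point; optimal play is mixed.
Let the attacker play North with probability p. Expected payoff against Fortify: 8p + (-3)(1−p) = 11p − 3; against Screen: (-4)p + 4(1−p) = −8p + 4.
Setting these equal: 11p − 3 = −8p + 4 ⇒ 19p = 7 ⇒ p = 7/19, and the value is (11)·(7/19) − 3 = 20/19.
For the defender: with q = P(Fortify), equating North's and South's payoffs gives 12q − 4 = −7q + 4 ⇒ q = 8/19.

11/19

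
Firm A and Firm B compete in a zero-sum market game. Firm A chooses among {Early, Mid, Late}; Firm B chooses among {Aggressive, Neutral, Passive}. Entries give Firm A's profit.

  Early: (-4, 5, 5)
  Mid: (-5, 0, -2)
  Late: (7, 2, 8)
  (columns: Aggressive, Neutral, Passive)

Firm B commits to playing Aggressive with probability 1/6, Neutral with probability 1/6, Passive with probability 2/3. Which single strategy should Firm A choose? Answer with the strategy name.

Expected payoff of Early: (1/6)·(-4) + (1/6)·5 + (2/3)·5 = 7/2.
Expected payoff of Mid: (1/6)·(-5) + (1/6)·0 + (2/3)·(-2) = -13/6.
Expected payoff of Late: (1/6)·7 + (1/6)·2 + (2/3)·8 = 41/6.
The largest is 41/6, so Firm A's best response is Late.

Late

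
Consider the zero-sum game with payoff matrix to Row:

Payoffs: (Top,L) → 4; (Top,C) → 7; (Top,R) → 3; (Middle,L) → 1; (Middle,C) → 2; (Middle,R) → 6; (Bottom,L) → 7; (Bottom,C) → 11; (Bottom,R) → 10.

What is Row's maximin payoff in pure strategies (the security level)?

7

Row minima: Top → 3, Middle → 1, Bottom → 7.
The best of these is 7.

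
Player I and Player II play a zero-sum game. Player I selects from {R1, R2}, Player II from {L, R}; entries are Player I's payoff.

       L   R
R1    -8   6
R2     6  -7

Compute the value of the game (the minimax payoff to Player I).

-20/27

Row minima: R1 → -8, R2 → -7; maximin = -7.
Column maxima: L → 6, R → 6; minimax = 6.
-7 ≠ 6, so there is no saddle point; optimal play is mixed.
Let Player I play R1 with probability p. Expected payoff against L: (-8)p + 6(1−p) = −14p + 6; against R: 6p + (-7)(1−p) = 13p − 7.
Setting these equal: −14p + 6 = 13p − 7 ⇒ −27p = -13 ⇒ p = 13/27, and the value is (-14)·(13/27) + 6 = -20/27.
For Player II: with q = P(L), equating R1's and R2's payoffs gives −14q + 6 = 13q − 7 ⇒ q = 13/27.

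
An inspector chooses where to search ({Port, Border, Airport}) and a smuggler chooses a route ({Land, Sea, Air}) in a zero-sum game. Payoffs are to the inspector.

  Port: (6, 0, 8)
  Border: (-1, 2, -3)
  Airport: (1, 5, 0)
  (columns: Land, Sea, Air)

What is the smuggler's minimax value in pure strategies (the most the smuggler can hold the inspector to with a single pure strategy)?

Column maxima: Land → 6, Sea → 5, Air → 8.
The smallest of these is 5.

5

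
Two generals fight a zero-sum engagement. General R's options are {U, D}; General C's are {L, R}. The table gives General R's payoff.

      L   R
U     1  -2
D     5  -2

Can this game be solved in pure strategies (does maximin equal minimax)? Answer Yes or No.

Row minima: U → -2, D → -2; maximin = -2.
Column maxima: L → 5, R → -2; minimax = -2.
maximin = minimax = -2, so a saddle point exists.

Yes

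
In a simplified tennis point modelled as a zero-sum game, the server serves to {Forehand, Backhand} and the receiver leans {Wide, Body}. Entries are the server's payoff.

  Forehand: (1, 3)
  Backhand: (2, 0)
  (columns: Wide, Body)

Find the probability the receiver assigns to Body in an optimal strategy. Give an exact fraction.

1/4

Row minima: Forehand → 1, Backhand → 0; maximin = 1.
Column maxima: Wide → 2, Body → 3; minimax = 2.
1 ≠ 2, so there is no saddle point; optimal play is mixed.
Let the server play Forehand with probability p. Expected payoff against Wide: 1p + 2(1−p) = −p + 2; against Body: 3p + 0(1−p) = 3p.
Setting these equal: −p + 2 = 3p ⇒ −4p = -2 ⇒ p = 1/2, and the value is (-1)·(1/2) + 2 = 3/2.
For the receiver: with q = P(Wide), equating Forehand's and Backhand's payoffs gives −2q + 3 = 2q ⇒ q = 3/4.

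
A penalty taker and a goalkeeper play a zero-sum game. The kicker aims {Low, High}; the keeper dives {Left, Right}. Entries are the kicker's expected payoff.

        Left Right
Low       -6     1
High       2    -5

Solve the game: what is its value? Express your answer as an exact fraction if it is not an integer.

-2

Row minima: Low → -6, High → -5; maximin = -5.
Column maxima: Left → 2, Right → 1; minimax = 1.
-5 ≠ 1, so there is no saddle point; optimal play is mixed.
Let the kicker play Low with probability p. Expected payoff against Left: (-6)p + 2(1−p) = −8p + 2; against Right: 1p + (-5)(1−p) = 6p − 5.
Setting these equal: −8p + 2 = 6p − 5 ⇒ −14p = -7 ⇒ p = 1/2, and the value is (-8)·(1/2) + 2 = -2.
For the keeper: with q = P(Left), equating Low's and High's payoffs gives −7q + 1 = 7q − 5 ⇒ q = 3/7.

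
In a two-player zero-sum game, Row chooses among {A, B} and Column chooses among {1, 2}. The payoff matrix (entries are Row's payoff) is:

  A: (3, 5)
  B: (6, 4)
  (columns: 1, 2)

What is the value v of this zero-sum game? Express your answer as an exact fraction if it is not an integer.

Row minima: A → 3, B → 4; maximin = 4.
Column maxima: 1 → 6, 2 → 5; minimax = 5.
4 ≠ 5, so there is no saddle point; optimal play is mixed.
Let Row play A with probability p. Expected payoff against 1: 3p + 6(1−p) = −3p + 6; against 2: 5p + 4(1−p) = p + 4.
Setting these equal: −3p + 6 = p + 4 ⇒ −4p = -2 ⇒ p = 1/2, and the value is (-3)·(1/2) + 6 = 9/2.
For Column: with q = P(1), equating A's and B's payoffs gives −2q + 5 = 2q + 4 ⇒ q = 1/4.

9/2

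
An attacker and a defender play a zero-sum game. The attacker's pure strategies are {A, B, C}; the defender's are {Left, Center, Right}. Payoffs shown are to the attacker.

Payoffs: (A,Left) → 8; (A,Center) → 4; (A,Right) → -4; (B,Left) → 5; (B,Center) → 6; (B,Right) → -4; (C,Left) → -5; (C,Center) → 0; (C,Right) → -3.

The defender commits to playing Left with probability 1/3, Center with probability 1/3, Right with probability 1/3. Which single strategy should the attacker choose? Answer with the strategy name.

Expected payoff of A: (1/3)·8 + (1/3)·4 + (1/3)·(-4) = 8/3.
Expected payoff of B: (1/3)·5 + (1/3)·6 + (1/3)·(-4) = 7/3.
Expected payoff of C: (1/3)·(-5) + (1/3)·0 + (1/3)·(-3) = -8/3.
The largest is 8/3, so the attacker's best response is A.

A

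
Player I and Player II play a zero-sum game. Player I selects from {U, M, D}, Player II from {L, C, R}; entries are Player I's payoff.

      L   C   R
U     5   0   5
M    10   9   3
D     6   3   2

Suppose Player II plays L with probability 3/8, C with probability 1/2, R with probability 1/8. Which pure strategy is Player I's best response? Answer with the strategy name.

Expected payoff of U: (3/8)·5 + (1/2)·0 + (1/8)·5 = 5/2.
Expected payoff of M: (3/8)·10 + (1/2)·9 + (1/8)·3 = 69/8.
Expected payoff of D: (3/8)·6 + (1/2)·3 + (1/8)·2 = 4.
The largest is 69/8, so Player I's best response is M.

M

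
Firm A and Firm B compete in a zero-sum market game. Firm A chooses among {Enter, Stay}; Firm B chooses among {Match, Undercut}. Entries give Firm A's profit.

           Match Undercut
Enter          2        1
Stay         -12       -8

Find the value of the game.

Row minima: Enter → 1, Stay → -12; maximin = 1.
Column maxima: Match → 2, Undercut → 1; minimax = 1.
Since maximin = minimax = 1, there is a saddle point and the value is 1.

1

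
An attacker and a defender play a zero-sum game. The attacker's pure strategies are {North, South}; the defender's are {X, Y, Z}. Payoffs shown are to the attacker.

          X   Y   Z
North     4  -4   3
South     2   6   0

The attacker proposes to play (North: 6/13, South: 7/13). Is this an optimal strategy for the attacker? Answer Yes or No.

Yes

Against X this mix gives (6/13)·4 + (7/13)·2 = 38/13.
Against Y this mix gives (6/13)·(-4) + (7/13)·6 = 18/13.
Against Z this mix gives (6/13)·3 + (7/13)·0 = 18/13.
All of the defender's active replies (Y, Z) yield 18/13, and no column does worse for the attacker. The mix makes the defender indifferent and guarantees 18/13, so it is optimal.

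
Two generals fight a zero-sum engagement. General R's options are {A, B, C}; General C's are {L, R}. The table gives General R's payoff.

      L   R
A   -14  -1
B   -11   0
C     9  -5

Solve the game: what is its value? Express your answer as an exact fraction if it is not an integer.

-11/5

Row minima: A → -14, B → -11, C → -5; maximin = -5.
Column maxima: L → 9, R → 0; minimax = 0.
-5 ≠ 0, so there is no saddle point; optimal play is mixed.
A is strictly dominated by B, so General R never plays it.
On the remaining 2×2 (B, C vs L, R):
Let General R play B with probability p. Expected payoff against L: (-11)p + 9(1−p) = −20p + 9; against R: 0p + (-5)(1−p) = 5p − 5.
Setting these equal: −20p + 9 = 5p − 5 ⇒ −25p = -14 ⇒ p = 14/25, and the value is (-20)·(14/25) + 9 = -11/5.
For General C: with q = P(L), equating B's and C's payoffs gives −11q = 14q − 5 ⇒ q = 1/5.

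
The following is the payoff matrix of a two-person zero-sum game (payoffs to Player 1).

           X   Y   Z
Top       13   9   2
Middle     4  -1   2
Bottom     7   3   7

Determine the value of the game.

Row minima: Top → 2, Middle → -1, Bottom → 3; maximin = 3.
Column maxima: X → 13, Y → 9, Z → 7; minimax = 7.
3 ≠ 7, so there is no saddle point; optimal play is mixed.
Middle is strictly dominated by Bottom, so Player 1 never plays it.
X is strictly dominated by Y (it gives Player 1 strictly more in every row), so Player 2 never plays it.
On the remaining 2×2 (Top, Bottom vs Y, Z):
Let Player 1 play Top with probability p. Expected payoff against Y: 9p + 3(1−p) = 6p + 3; against Z: 2p + 7(1−p) = −5p + 7.
Setting these equal: 6p + 3 = −5p + 7 ⇒ 11p = 4 ⇒ p = 4/11, and the value is (6)·(4/11) + 3 = 57/11.
For Player 2: with q = P(Y), equating Top's and Bottom's payoffs gives 7q + 2 = −4q + 7 ⇒ q = 5/11.

57/11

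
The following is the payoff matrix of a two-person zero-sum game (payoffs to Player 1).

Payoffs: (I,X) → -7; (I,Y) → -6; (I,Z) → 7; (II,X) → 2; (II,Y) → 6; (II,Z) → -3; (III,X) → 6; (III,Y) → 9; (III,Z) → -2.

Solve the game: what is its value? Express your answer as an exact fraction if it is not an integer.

Row minima: I → -7, II → -3, III → -2; maximin = -2.
Column maxima: X → 6, Y → 9, Z → 7; minimax = 6.
-2 ≠ 6, so there is no saddle point; optimal play is mixed.
II is strictly dominated by III, so Player 1 never plays it.
Y is strictly dominated by X (it gives Player 1 strictly more in every row), so Player 2 never plays it.
On the remaining 2×2 (I, III vs X, Z):
Let Player 1 play I with probability p. Expected payoff against X: (-7)p + 6(1−p) = −13p + 6; against Z: 7p + (-2)(1−p) = 9p − 2.
Setting these equal: −13p + 6 = 9p − 2 ⇒ −22p = -8 ⇒ p = 4/11, and the value is (-13)·(4/11) + 6 = 14/11.
For Player 2: with q = P(X), equating I's and III's payoffs gives −14q + 7 = 8q − 2 ⇒ q = 9/22.

14/11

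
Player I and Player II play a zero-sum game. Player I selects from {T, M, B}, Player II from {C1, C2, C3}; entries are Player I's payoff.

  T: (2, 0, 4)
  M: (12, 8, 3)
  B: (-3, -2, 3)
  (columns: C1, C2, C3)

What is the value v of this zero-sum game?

32/9

Row minima: T → 0, M → 3, B → -3; maximin = 3.
Column maxima: C1 → 12, C2 → 8, C3 → 4; minimax = 4.
3 ≠ 4, so there is no saddle point; optimal play is mixed.
B is strictly dominated by T, so Player I never plays it.
With B eliminated, C1 is strictly dominated by C2 (it gives Player I strictly more in every remaining row), so Player II never plays it.
On the remaining 2×2 (T, M vs C2, C3):
Let Player I play T with probability p. Expected payoff against C2: 0p + 8(1−p) = −8p + 8; against C3: 4p + 3(1−p) = p + 3.
Setting these equal: −8p + 8 = p + 3 ⇒ −9p = -5 ⇒ p = 5/9, and the value is (-8)·(5/9) + 8 = 32/9.
For Player II: with q = P(C2), equating T's and M's payoffs gives −4q + 4 = 5q + 3 ⇒ q = 1/9.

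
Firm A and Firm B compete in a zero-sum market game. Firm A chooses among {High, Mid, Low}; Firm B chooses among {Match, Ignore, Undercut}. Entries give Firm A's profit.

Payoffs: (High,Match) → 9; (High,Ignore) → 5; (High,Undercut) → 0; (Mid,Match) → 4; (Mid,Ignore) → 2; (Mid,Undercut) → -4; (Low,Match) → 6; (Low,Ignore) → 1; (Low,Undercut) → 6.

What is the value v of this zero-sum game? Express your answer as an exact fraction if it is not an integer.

3

Row minima: High → 0, Mid → -4, Low → 1; maximin = 1.
Column maxima: Match → 9, Ignore → 5, Undercut → 6; minimax = 5.
1 ≠ 5, so there is no saddle point; optimal play is mixed.
Mid is strictly dominated by High, so Firm A never plays it.
Match is strictly dominated by Ignore (it gives Firm A strictly more in every row), so Firm B never plays it.
On the remaining 2×2 (High, Low vs Ignore, Undercut):
Let Firm A play High with probability p. Expected payoff against Ignore: 5p + 1(1−p) = 4p + 1; against Undercut: 0p + 6(1−p) = −6p + 6.
Setting these equal: 4p + 1 = −6p + 6 ⇒ 10p = 5 ⇒ p = 1/2, and the value is (4)·(1/2) + 1 = 3.
For Firm B: with q = P(Ignore), equating High's and Low's payoffs gives 5q = −5q + 6 ⇒ q = 3/5.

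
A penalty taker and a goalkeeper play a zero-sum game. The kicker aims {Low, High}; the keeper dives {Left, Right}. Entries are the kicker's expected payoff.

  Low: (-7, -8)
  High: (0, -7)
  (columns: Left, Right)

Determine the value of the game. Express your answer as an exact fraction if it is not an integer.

-7

Row minima: Low → -8, High → -7; maximin = -7.
Column maxima: Left → 0, Right → -7; minimax = -7.
Since maximin = minimax = -7, there is a saddle point and the value is -7.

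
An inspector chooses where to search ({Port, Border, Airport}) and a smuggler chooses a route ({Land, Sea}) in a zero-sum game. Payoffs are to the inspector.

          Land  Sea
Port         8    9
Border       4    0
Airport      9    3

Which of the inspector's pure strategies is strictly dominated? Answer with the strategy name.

Port gives a strictly higher payoff than Border against every column: 8 > 4, 9 > 0.
So Border is strictly dominated and the inspector never plays it.

Border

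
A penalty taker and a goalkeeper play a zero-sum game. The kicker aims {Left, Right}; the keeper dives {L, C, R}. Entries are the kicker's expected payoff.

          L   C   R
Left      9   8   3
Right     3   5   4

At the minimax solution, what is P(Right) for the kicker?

Row minima: Left → 3, Right → 3; maximin = 3.
Column maxima: L → 9, C → 8, R → 4; minimax = 4.
3 ≠ 4, so there is no saddle point; optimal play is mixed.
C is strictly dominated by R (it gives the kicker strictly more in every row), so the keeper never plays it.
On the remaining 2×2 (Left, Right vs L, R):
Let the kicker play Left with probability p. Expected payoff against L: 9p + 3(1−p) = 6p + 3; against R: 3p + 4(1−p) = −p + 4.
Setting these equal: 6p + 3 = −p + 4 ⇒ 7p = 1 ⇒ p = 1/7, and the value is (6)·(1/7) + 3 = 27/7.
For the keeper: with q = P(L), equating Left's and Right's payoffs gives 6q + 3 = −q + 4 ⇒ q = 1/7.

6/7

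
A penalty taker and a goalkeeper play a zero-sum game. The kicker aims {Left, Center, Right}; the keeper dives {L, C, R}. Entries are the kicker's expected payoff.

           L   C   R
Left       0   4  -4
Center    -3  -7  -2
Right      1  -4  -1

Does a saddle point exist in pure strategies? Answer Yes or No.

Row minima: Left → -4, Center → -7, Right → -4; maximin = -4.
Column maxima: L → 1, C → 4, R → -1; minimax = -1.
-4 ≠ -1, so no pure-strategy equilibrium exists.

No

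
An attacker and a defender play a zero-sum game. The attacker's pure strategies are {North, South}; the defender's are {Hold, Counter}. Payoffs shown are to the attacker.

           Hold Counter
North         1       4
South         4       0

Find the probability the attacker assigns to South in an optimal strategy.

Row minima: North → 1, South → 0; maximin = 1.
Column maxima: Hold → 4, Counter → 4; minimax = 4.
1 ≠ 4, so there is no saddle point; optimal play is mixed.
Let the attacker play North with probability p. Expected payoff against Hold: 1p + 4(1−p) = −3p + 4; against Counter: 4p + 0(1−p) = 4p.
Setting these equal: −3p + 4 = 4p ⇒ −7p = -4 ⇒ p = 4/7, and the value is (-3)·(4/7) + 4 = 16/7.
For the defender: with q = P(Hold), equating North's and South's payoffs gives −3q + 4 = 4q ⇒ q = 4/7.

3/7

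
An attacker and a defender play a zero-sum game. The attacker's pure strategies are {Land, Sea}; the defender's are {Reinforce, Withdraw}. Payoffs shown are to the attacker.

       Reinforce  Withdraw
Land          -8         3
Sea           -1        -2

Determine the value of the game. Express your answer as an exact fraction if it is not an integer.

Row minima: Land → -8, Sea → -2; maximin = -2.
Column maxima: Reinforce → -1, Withdraw → 3; minimax = -1.
-2 ≠ -1, so there is no saddle point; optimal play is mixed.
Let the attacker play Land with probability p. Expected payoff against Reinforce: (-8)p + (-1)(1−p) = −7p − 1; against Withdraw: 3p + (-2)(1−p) = 5p − 2.
Setting these equal: −7p − 1 = 5p − 2 ⇒ −12p = -1 ⇒ p = 1/12, and the value is (-7)·(1/12) − 1 = -19/12.
For the defender: with q = P(Reinforce), equating Land's and Sea's payoffs gives −11q + 3 = q − 2 ⇒ q = 5/12.

-19/12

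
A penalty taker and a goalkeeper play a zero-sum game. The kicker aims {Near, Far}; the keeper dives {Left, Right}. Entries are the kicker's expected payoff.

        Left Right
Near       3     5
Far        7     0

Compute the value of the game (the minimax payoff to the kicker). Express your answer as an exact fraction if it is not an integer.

Row minima: Near → 3, Far → 0; maximin = 3.
Column maxima: Left → 7, Right → 5; minimax = 5.
3 ≠ 5, so there is no saddle point; optimal play is mixed.
Let the kicker play Near with probability p. Expected payoff against Left: 3p + 7(1−p) = −4p + 7; against Right: 5p + 0(1−p) = 5p.
Setting these equal: −4p + 7 = 5p ⇒ −9p = -7 ⇒ p = 7/9, and the value is (-4)·(7/9) + 7 = 35/9.
For the keeper: with q = P(Left), equating Near's and Far's payoffs gives −2q + 5 = 7q ⇒ q = 5/9.

35/9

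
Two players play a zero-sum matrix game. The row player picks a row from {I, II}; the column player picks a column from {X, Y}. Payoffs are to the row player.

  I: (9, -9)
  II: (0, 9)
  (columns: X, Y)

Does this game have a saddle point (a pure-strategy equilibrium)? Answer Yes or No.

No

Row minima: I → -9, II → 0; maximin = 0.
Column maxima: X → 9, Y → 9; minimax = 9.
0 ≠ 9, so no pure-strategy equilibrium exists.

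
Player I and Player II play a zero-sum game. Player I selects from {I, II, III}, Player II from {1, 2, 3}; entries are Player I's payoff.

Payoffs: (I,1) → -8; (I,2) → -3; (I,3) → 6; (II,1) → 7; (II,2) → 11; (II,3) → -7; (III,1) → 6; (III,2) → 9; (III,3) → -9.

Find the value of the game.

-1/2

Row minima: I → -8, II → -7, III → -9; maximin = -7.
Column maxima: 1 → 7, 2 → 11, 3 → 6; minimax = 6.
-7 ≠ 6, so there is no saddle point; optimal play is mixed.
III is strictly dominated by II, so Player I never plays it.
2 is strictly dominated by 1 (it gives Player I strictly more in every row), so Player II never plays it.
On the remaining 2×2 (I, II vs 1, 3):
Let Player I play I with probability p. Expected payoff against 1: (-8)p + 7(1−p) = −15p + 7; against 3: 6p + (-7)(1−p) = 13p − 7.
Setting these equal: −15p + 7 = 13p − 7 ⇒ −28p = -14 ⇒ p = 1/2, and the value is (-15)·(1/2) + 7 = -1/2.
For Player II: with q = P(1), equating I's and II's payoffs gives −14q + 6 = 14q − 7 ⇒ q = 13/28.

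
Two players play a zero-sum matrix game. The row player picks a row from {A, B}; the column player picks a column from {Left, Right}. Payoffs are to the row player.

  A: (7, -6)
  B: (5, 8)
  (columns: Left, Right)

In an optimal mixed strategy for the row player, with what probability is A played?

3/16

Row minima: A → -6, B → 5; maximin = 5.
Column maxima: Left → 7, Right → 8; minimax = 7.
5 ≠ 7, so there is no saddle point; optimal play is mixed.
Let the row player play A with probability p. Expected payoff against Left: 7p + 5(1−p) = 2p + 5; against Right: (-6)p + 8(1−p) = −14p + 8.
Setting these equal: 2p + 5 = −14p + 8 ⇒ 16p = 3 ⇒ p = 3/16, and the value is (2)·(3/16) + 5 = 43/8.
For the column player: with q = P(Left), equating A's and B's payoffs gives 13q − 6 = −3q + 8 ⇒ q = 7/8.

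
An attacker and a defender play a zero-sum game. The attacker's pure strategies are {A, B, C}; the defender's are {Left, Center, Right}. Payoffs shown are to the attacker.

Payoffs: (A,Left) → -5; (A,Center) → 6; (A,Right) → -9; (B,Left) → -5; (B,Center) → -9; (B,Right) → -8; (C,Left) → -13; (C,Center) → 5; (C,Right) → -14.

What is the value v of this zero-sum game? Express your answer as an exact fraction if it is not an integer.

Row minima: A → -9, B → -9, C → -14; maximin = -9.
Column maxima: Left → -5, Center → 6, Right → -8; minimax = -8.
-9 ≠ -8, so there is no saddle point; optimal play is mixed.
C is strictly dominated by A, so the attacker never plays it.
Left is strictly dominated by Right (it gives the attacker strictly more in every row), so the defender never plays it.
On the remaining 2×2 (A, B vs Center, Right):
Let the attacker play A with probability p. Expected payoff against Center: 6p + (-9)(1−p) = 15p − 9; against Right: (-9)p + (-8)(1−p) = −p − 8.
Setting these equal: 15p − 9 = −p − 8 ⇒ 16p = 1 ⇒ p = 1/16, and the value is (15)·(1/16) − 9 = -129/16.
For the defender: with q = P(Center), equating A's and B's payoffs gives 15q − 9 = −q − 8 ⇒ q = 1/16.

-129/16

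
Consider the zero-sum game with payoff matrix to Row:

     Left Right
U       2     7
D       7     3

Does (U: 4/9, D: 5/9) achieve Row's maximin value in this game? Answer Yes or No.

Against Left this mix gives (4/9)·2 + (5/9)·7 = 43/9.
Against Right this mix gives (4/9)·7 + (5/9)·3 = 43/9.
All of Column's active replies (Left, Right) yield 43/9, and no column does worse for Row. The mix makes Column indifferent and guarantees 43/9, so it is optimal.

Yes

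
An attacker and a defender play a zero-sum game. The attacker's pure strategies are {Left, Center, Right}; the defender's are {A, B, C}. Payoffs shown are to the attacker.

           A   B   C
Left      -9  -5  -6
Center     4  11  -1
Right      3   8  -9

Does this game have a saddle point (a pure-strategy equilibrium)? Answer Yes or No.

Row minima: Left → -9, Center → -1, Right → -9; maximin = -1.
Column maxima: A → 4, B → 11, C → -1; minimax = -1.
maximin = minimax = -1, so a saddle point exists.

Yes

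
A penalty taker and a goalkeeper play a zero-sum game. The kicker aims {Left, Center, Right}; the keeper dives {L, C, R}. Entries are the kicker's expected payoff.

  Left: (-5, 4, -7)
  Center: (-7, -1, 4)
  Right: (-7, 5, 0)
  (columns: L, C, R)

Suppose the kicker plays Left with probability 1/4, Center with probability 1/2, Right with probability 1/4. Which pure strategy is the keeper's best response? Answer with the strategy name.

L

If the keeper plays L, the kicker's expected payoff is (1/4)·(-5) + (1/2)·(-7) + (1/4)·(-7) = -13/2.
If the keeper plays C, the kicker's expected payoff is (1/4)·4 + (1/2)·(-1) + (1/4)·5 = 7/4.
If the keeper plays R, the kicker's expected payoff is (1/4)·(-7) + (1/2)·4 + (1/4)·0 = 1/4.
The keeper minimizes the kicker's payoff; the smallest is -13/2, so the best response is L.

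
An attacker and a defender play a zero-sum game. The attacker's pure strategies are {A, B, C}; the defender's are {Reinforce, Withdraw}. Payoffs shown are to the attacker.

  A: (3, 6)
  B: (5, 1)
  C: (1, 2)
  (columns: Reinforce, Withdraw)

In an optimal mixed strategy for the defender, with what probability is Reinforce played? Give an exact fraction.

Row minima: A → 3, B → 1, C → 1; maximin = 3.
Column maxima: Reinforce → 5, Withdraw → 6; minimax = 5.
3 ≠ 5, so there is no saddle point; optimal play is mixed.
C is strictly dominated by A, so the attacker never plays it.
On the remaining 2×2 (A, B vs Reinforce, Withdraw):
Let the attacker play A with probability p. Expected payoff against Reinforce: 3p + 5(1−p) = −2p + 5; against Withdraw: 6p + 1(1−p) = 5p + 1.
Setting these equal: −2p + 5 = 5p + 1 ⇒ −7p = -4 ⇒ p = 4/7, and the value is (-2)·(4/7) + 5 = 27/7.
For the defender: with q = P(Reinforce), equating A's and B's payoffs gives −3q + 6 = 4q + 1 ⇒ q = 5/7.

5/7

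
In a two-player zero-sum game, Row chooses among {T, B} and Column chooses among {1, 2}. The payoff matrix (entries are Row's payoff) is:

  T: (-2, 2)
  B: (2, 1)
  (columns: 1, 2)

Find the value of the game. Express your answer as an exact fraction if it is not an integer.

Row minima: T → -2, B → 1; maximin = 1.
Column maxima: 1 → 2, 2 → 2; minimax = 2.
1 ≠ 2, so there is no saddle point; optimal play is mixed.
Let Row play T with probability p. Expected payoff against 1: (-2)p + 2(1−p) = −4p + 2; against 2: 2p + 1(1−p) = p + 1.
Setting these equal: −4p + 2 = p + 1 ⇒ −5p = -1 ⇒ p = 1/5, and the value is (-4)·(1/5) + 2 = 6/5.
For Column: with q = P(1), equating T's and B's payoffs gives −4q + 2 = q + 1 ⇒ q = 1/5.

6/5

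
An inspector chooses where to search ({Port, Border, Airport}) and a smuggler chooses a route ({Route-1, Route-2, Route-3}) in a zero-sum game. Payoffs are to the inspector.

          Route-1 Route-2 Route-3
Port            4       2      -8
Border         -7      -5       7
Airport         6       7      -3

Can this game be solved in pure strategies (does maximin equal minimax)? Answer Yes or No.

Row minima: Port → -8, Border → -7, Airport → -3; maximin = -3.
Column maxima: Route-1 → 6, Route-2 → 7, Route-3 → 7; minimax = 6.
-3 ≠ 6, so no pure-strategy equilibrium exists.

No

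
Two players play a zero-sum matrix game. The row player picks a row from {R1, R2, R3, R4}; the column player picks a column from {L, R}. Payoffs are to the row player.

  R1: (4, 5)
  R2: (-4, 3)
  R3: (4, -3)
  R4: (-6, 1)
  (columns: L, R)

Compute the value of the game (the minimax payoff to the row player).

Row minima: R1 → 4, R2 → -4, R3 → -3, R4 → -6; maximin = 4.
Column maxima: L → 4, R → 5; minimax = 4.
Since maximin = minimax = 4, there is a saddle point and the value is 4.

4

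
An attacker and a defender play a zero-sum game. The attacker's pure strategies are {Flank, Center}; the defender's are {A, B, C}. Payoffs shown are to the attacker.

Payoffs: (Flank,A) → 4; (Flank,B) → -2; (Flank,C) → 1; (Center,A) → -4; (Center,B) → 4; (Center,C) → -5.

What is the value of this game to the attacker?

Row minima: Flank → -2, Center → -5; maximin = -2.
Column maxima: A → 4, B → 4, C → 1; minimax = 1.
-2 ≠ 1, so there is no saddle point; optimal play is mixed.
A is strictly dominated by C (it gives the attacker strictly more in every row), so the defender never plays it.
On the remaining 2×2 (Flank, Center vs B, C):
Let the attacker play Flank with probability p. Expected payoff against B: (-2)p + 4(1−p) = −6p + 4; against C: 1p + (-5)(1−p) = 6p − 5.
Setting these equal: −6p + 4 = 6p − 5 ⇒ −12p = -9 ⇒ p = 3/4, and the value is (-6)·(3/4) + 4 = -1/2.
For the defender: with q = P(B), equating Flank's and Center's payoffs gives −3q + 1 = 9q − 5 ⇒ q = 1/2.

-1/2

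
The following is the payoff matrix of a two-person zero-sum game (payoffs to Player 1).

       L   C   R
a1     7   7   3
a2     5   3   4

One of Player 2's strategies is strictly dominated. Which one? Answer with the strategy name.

R holds Player 1's payoff strictly below L in every row: 3 < 7, 4 < 5.
So L is strictly dominated for Player 2.

L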